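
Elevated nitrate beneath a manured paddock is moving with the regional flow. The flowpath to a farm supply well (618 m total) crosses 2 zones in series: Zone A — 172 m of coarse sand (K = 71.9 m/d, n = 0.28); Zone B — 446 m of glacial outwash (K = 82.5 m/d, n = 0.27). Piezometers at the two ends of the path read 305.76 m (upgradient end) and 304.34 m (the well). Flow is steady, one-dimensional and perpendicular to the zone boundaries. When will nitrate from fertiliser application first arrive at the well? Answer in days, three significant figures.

Total head drop ΔH = 305.76 − 304.34 = 1.42 m
Steady 1-D flow in series ⇒ the Darcy flux q is identical in every zone and the zone head losses add (resistances L/K in series).
Σ(L/K) = 172/71.9 + 446/82.5 = 2.392 + 5.406 = 7.798 d
q = ΔH / Σ(L/K) = 1.42 / 7.798 = 0.1821 m/d (same in every zone)
Zone A: v = q/n = 0.1821/0.28 = 0.6503 m/d → t_A = 172/0.6503 = 264.5 d
Zone B: v = q/n = 0.1821/0.27 = 0.6744 m/d → t_B = 446/0.6744 = 661.3 d
Total t = 264.5 + 661.3 = 925.8 d

926 days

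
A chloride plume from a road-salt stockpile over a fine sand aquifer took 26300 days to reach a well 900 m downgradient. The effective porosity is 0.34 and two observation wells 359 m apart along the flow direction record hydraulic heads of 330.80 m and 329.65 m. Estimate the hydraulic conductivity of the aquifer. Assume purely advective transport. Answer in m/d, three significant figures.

Hydraulic gradient i = (330.80 − 329.65) / 359 = 1.15 / 359 = 0.003203
v = L / t = 900 / 26300 = 0.03422 m/d
K = v · n / i = 0.03422 × 0.34 / 0.003203 = 3.63 m/d

3.63 m/d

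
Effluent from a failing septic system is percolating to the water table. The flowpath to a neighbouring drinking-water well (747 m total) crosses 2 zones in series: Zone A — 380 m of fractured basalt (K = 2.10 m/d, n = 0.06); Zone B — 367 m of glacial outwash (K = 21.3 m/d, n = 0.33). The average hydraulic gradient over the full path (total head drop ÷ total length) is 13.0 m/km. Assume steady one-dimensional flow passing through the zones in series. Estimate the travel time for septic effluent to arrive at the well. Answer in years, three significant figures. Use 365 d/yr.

Continuity: the same q passes through each zone, so ΔH = q·Σ(L_j/K_j) — the zones act as resistances in series.
Σ(L/K) = 380/2.10 + 367/21.3 = 181.0 + 17.23 = 198.2 d
K_eq = L_total / Σ(L/K) = 747 / 198.2 = 3.769 m/d
q = K_eq · i = 3.769 × 0.013 = 0.04900 m/d (same in every zone)
Zone A: v = q/n = 0.04900/0.06 = 0.8167 m/d → t_A = 380/0.8167 = 465.3 d
Zone B: v = q/n = 0.04900/0.33 = 0.1485 m/d → t_B = 367/0.1485 = 2472 d
Total t = 465.3 + 2472 = 2937 d
   = 2937 / 365 = 8.05 yr

8.05 years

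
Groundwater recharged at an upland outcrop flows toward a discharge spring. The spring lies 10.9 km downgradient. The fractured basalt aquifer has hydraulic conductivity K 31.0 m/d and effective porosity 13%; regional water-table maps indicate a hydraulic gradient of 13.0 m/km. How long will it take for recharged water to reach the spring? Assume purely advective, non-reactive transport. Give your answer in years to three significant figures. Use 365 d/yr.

9.63 years

Darcy flux q = K·i = 31.0 × 0.013 = 0.4030 m/d
v_s = q/n_e = 0.4030/0.13 = 3.100 m/d
L = 10.9 km = 10900 m
t = L / v = 10900 / 3.100 = 3516 d
   = 3516 / 365 = 9.63 yr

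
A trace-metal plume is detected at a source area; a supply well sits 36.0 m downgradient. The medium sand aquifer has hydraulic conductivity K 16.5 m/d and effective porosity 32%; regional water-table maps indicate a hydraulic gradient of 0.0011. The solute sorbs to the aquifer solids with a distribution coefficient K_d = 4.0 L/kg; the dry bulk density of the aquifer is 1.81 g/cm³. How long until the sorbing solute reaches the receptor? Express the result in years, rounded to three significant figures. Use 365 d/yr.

q = Ki = 16.5 × 0.0011 = 0.01815 m/d
Average linear velocity = 0.01815 / 0.32 = 0.05672 m/d
Retardation R = 1 + ρ_b·K_d/n = 1 + 1.81×4.0/0.32 = 23.63
Contaminant velocity v_c = v/R = 0.05672/23.63 = 0.002401 m/d
t = L/v_c = 36.0/0.002401 = 15000 d
   = 15000/365 = 41.1 yr

41.1 years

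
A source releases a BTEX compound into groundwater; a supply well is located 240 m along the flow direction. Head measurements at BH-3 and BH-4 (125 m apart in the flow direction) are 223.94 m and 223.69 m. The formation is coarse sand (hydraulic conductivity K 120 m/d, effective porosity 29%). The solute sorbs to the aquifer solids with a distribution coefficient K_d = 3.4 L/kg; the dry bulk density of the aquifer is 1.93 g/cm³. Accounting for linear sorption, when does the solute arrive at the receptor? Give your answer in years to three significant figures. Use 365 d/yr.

18.8 years

Hydraulic gradient i = (223.94 − 223.69) / 125 = 0.25 / 125 = 0.002000
Specific discharge q = 120 × 0.002000 = 0.2400 m/d
Average linear velocity = 0.2400 / 0.29 = 0.8276 m/d
Retardation R = 1 + ρ_b·K_d/n = 1 + 1.93×3.4/0.29 = 23.63
Contaminant velocity v_c = v/R = 0.8276/23.63 = 0.03503 m/d
t = L/v_c = 240/0.03503 = 6852 d
   = 6852/365 = 18.8 yr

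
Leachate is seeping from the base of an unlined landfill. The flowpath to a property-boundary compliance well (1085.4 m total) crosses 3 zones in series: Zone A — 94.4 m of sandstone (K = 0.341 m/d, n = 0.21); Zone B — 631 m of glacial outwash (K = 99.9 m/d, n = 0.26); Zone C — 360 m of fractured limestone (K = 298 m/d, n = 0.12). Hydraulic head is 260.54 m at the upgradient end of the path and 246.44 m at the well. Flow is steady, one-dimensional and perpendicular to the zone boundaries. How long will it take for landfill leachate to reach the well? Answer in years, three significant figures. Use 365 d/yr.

12.5 years

Total head drop ΔH = 260.54 − 246.44 = 14.10 m
Steady 1-D flow in series ⇒ the Darcy flux q is identical in every zone and the zone head losses add (resistances L/K in series).
Σ(L/K) = 94.4/0.341 + 631/99.9 + 360/298 = 276.8 + 6.316 + 1.208 = 284.4 d
q = ΔH / Σ(L/K) = 14.10 / 284.4 = 0.04959 m/d (same in every zone)
Zone A: v = q/n = 0.04959/0.21 = 0.2361 m/d → t_A = 94.4/0.2361 = 399.8 d
Zone B: v = q/n = 0.04959/0.26 = 0.1907 m/d → t_B = 631/0.1907 = 3309 d
Zone C: v = q/n = 0.04959/0.12 = 0.4132 m/d → t_C = 360/0.4132 = 871.2 d
Total t = 399.8 + 3309 + 871.2 = 4580 d
   = 4580 / 365 = 12.5 yr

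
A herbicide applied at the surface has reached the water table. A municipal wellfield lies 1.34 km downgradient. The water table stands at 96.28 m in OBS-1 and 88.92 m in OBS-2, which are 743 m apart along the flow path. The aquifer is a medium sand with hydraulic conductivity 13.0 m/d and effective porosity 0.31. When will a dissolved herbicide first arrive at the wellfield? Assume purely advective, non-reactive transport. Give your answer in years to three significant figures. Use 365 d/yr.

8.84 years

Hydraulic gradient i = (96.28 − 88.92) / 743 = 7.36 / 743 = 0.009906
Darcy flux q = K·i = 13.0 × 0.009906 = 0.1288 m/d
v = Ki/n = 13.0·0.009906/0.31 = 0.4154 m/d
L = 1.34 km = 1340 m
t = L / v = 1340 / 0.4154 = 3226 d
   = 3226 / 365 = 8.84 yr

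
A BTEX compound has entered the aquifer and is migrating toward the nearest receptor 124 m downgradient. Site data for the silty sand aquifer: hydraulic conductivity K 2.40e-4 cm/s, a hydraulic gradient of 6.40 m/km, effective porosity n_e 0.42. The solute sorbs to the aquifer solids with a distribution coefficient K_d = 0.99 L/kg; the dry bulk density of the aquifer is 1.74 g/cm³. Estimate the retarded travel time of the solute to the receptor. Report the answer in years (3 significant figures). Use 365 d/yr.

548 years

K = 2.40e-4 cm/s × 864 = 0.2074 m/d
q = Ki = 0.2074 × 0.0064 = 0.001327 m/d
Average linear velocity = 0.001327 / 0.42 = 0.003160 m/d
Retardation R = 1 + ρ_b·K_d/n = 1 + 1.74×0.99/0.42 = 5.101
Contaminant velocity v_c = v/R = 0.003160/5.101 = 6.194e-4 m/d
t = L/v_c = 124/6.194e-4 = 200200 d
   = 200200/365 = 548 yr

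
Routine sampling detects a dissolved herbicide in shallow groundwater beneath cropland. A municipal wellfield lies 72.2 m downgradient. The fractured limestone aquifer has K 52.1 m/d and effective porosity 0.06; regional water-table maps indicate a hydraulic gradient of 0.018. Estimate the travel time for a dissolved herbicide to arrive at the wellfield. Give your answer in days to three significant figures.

Specific discharge q = 52.1 × 0.018 = 0.9378 m/d
Average linear velocity = 0.9378 / 0.06 = 15.63 m/d
t = L / v = 72.2 / 15.63 = 4.619 d

4.62 days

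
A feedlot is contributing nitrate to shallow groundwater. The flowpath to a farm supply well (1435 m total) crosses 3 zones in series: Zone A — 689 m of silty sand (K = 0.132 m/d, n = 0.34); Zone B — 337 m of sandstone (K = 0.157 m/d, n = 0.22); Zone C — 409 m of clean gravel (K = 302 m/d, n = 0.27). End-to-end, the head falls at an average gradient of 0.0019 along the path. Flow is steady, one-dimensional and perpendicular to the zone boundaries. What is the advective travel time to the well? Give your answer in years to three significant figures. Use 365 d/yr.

3100 years

For zones in series the flux q is common to all zones; the equivalent conductivity is the harmonic (thickness-weighted) mean, K_eq = L_total / Σ(L_j/K_j).
Σ(L/K) = 689/0.132 + 337/0.157 + 409/302 = 5220 + 2146 + 1.354 = 7368 d
K_eq = L_total / Σ(L/K) = 1435 / 7368 = 0.1948 m/d
q = K_eq · i = 0.1948 × 0.0019 = 3.701e-4 m/d (same in every zone)
Zone A: v = q/n = 3.701e-4/0.34 = 0.001088 m/d → t_A = 689/0.001088 = 633000 d
Zone B: v = q/n = 3.701e-4/0.22 = 0.001682 m/d → t_B = 337/0.001682 = 200300 d
Zone C: v = q/n = 3.701e-4/0.27 = 0.001371 m/d → t_C = 409/0.001371 = 298400 d
Total t = 633000 + 200300 + 298400 = 1.132e6 d
   = 1.132e6 / 365 = 3100 yr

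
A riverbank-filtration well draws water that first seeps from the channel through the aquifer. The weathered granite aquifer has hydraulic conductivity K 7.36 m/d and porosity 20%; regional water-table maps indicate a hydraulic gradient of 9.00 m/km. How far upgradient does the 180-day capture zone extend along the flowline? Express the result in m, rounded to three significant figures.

q = Ki = 7.36 × 0.0090 = 0.06624 m/d
v = Ki/n = 7.36·0.0090/0.20 = 0.3312 m/d
L = v × T = 0.3312 × 180 = 59.62 m

59.6 m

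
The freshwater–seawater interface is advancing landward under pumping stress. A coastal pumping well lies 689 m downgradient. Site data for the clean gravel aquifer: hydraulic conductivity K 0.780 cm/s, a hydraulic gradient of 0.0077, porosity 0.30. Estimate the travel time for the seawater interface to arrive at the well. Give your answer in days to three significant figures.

39.8 days

K = 0.780 cm/s × 864 = 673.9 m/d
Specific discharge q = 673.9 × 0.0077 = 5.189 m/d
v_s = q/n_e = 5.189/0.30 = 17.30 m/d
t = L / v = 689 / 17.30 = 39.83 d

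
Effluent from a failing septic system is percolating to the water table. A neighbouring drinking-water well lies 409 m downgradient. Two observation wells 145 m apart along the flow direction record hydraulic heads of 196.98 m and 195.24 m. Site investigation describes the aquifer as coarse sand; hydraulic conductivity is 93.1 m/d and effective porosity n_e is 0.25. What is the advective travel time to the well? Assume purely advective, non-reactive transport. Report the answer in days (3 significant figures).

Hydraulic gradient i = (196.98 − 195.24) / 145 = 1.74 / 145 = 0.01200
Darcy flux q = K·i = 93.1 × 0.01200 = 1.117 m/d
v = Ki/n = 93.1·0.01200/0.25 = 4.469 m/d
t = L / v = 409 / 4.469 = 91.52 d

91.5 days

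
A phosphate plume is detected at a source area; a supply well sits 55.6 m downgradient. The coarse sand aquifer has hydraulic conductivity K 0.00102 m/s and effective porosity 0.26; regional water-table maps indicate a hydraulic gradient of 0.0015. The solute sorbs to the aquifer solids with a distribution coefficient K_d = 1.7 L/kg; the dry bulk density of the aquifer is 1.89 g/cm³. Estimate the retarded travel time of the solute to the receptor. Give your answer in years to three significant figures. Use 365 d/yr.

4.00 years

K = 0.00102 m/s × 86400 s/d = 88.13 m/d
Darcy flux q = K·i = 88.13 × 0.0015 = 0.1322 m/d
Seepage velocity v = q / n = 0.1322 / 0.26 = 0.5084 m/d
Retardation R = 1 + ρ_b·K_d/n = 1 + 1.89×1.7/0.26 = 13.36
Contaminant velocity v_c = v/R = 0.5084/13.36 = 0.03806 m/d
t = L/v_c = 55.6/0.03806 = 1461 d
   = 1461/365 = 4.00 yr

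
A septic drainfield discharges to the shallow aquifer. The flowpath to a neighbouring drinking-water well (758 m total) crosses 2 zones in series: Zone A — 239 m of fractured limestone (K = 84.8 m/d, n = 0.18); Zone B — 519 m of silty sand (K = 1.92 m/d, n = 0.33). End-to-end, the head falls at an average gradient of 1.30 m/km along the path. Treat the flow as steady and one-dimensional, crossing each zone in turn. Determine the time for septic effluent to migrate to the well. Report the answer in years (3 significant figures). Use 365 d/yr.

163 years

For zones in series the flux q is common to all zones; the equivalent conductivity is the harmonic (thickness-weighted) mean, K_eq = L_total / Σ(L_j/K_j).
Σ(L/K) = 239/84.8 + 519/1.92 = 2.818 + 270.3 = 273.1 d
K_eq = L_total / Σ(L/K) = 758 / 273.1 = 2.775 m/d
q = K_eq · i = 2.775 × 0.0013 = 0.003608 m/d (same in every zone)
Zone A: v = q/n = 0.003608/0.18 = 0.02004 m/d → t_A = 239/0.02004 = 11920 d
Zone B: v = q/n = 0.003608/0.33 = 0.01093 m/d → t_B = 519/0.01093 = 47470 d
Total t = 11920 + 47470 = 59400 d
   = 59400 / 365 = 163 yr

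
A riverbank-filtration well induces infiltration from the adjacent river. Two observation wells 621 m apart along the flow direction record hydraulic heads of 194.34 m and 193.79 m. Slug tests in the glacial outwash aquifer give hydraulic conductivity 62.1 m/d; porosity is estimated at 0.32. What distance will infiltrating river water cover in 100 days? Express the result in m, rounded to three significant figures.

Hydraulic gradient i = (194.34 − 193.79) / 621 = 0.55 / 621 = 8.857e-4
q = Ki = 62.1 × 8.857e-4 = 0.05500 m/d
v_s = q/n_e = 0.05500/0.32 = 0.1719 m/d
L = v × T = 0.1719 × 100 = 17.19 m

17.2 m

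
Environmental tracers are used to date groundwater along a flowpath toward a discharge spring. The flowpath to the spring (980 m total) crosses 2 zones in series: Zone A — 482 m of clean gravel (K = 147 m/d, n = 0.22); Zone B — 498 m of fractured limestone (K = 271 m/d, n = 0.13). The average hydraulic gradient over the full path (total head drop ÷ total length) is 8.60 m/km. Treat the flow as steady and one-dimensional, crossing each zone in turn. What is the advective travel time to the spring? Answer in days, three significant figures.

For zones in series the flux q is common to all zones; the equivalent conductivity is the harmonic (thickness-weighted) mean, K_eq = L_total / Σ(L_j/K_j).
Σ(L/K) = 482/147 + 498/271 = 3.279 + 1.838 = 5.117 d
K_eq = L_total / Σ(L/K) = 980 / 5.117 = 191.5 m/d
q = K_eq · i = 191.5 × 0.0086 = 1.647 m/d (same in every zone)
Zone A: v = q/n = 1.647/0.22 = 7.487 m/d → t_A = 482/7.487 = 64.38 d
Zone B: v = q/n = 1.647/0.13 = 12.67 m/d → t_B = 498/12.67 = 39.30 d
Total t = 64.38 + 39.30 = 103.7 d

104 days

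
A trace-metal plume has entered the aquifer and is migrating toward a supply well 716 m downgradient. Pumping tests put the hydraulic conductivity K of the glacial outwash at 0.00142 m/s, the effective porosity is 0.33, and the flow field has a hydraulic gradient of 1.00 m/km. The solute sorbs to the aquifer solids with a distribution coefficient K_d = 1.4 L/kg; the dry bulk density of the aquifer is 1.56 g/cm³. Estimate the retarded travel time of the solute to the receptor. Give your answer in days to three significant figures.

K = 0.00142 m/s × 86400 s/d = 122.7 m/d
q = Ki = 122.7 × 0.0010 = 0.1227 m/d
v_s = q/n_e = 0.1227/0.33 = 0.3718 m/d
Retardation R = 1 + ρ_b·K_d/n = 1 + 1.56×1.4/0.33 = 7.618
Contaminant velocity v_c = v/R = 0.3718/7.618 = 0.04880 m/d
t = L/v_c = 716/0.04880 = 14670 d

14700 days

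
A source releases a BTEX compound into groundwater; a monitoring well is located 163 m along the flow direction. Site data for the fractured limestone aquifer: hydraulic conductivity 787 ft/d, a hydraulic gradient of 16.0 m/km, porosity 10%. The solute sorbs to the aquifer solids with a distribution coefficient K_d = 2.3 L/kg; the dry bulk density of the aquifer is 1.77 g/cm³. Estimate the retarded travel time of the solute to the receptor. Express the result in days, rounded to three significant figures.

K = 787 ft/d × 0.3048 = 239.9 m/d
Darcy flux q = K·i = 239.9 × 0.016 = 3.838 m/d
Average linear velocity = 3.838 / 0.10 = 38.38 m/d
Retardation R = 1 + ρ_b·K_d/n = 1 + 1.77×2.3/0.10 = 41.71
Contaminant velocity v_c = v/R = 38.38/41.71 = 0.9202 m/d
t = L/v_c = 163/0.9202 = 177.1 d

177 days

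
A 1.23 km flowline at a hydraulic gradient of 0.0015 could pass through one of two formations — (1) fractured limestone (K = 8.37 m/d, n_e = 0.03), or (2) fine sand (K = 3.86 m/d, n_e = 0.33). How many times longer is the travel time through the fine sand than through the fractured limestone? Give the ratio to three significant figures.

Unit 1 (fractured limestone): v = 8.37×0.0015/0.03 = 0.4185 m/d, t = 1230/0.4185 = 2939 d
Unit 2 (fine sand): v = 3.86×0.0015/0.33 = 0.01755 m/d, t = 1230/0.01755 = 70100 d
t(fine sand) / t(fractured limestone) = 70100/2939 = 23.9

23.9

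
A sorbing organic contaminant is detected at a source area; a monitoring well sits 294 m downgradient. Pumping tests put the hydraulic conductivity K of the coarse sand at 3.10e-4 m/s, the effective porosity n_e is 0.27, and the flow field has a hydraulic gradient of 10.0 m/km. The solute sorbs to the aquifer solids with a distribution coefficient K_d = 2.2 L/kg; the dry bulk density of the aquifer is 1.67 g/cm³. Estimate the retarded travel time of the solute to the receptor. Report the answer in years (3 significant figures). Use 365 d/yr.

11.9 years

K = 3.10e-4 m/s × 86400 s/d = 26.78 m/d
Specific discharge q = 26.78 × 0.010 = 0.2678 m/d
Average linear velocity = 0.2678 / 0.27 = 0.9920 m/d
Retardation R = 1 + ρ_b·K_d/n = 1 + 1.67×2.2/0.27 = 14.61
Contaminant velocity v_c = v/R = 0.9920/14.61 = 0.06791 m/d
t = L/v_c = 294/0.06791 = 4329 d
   = 4329/365 = 11.9 yr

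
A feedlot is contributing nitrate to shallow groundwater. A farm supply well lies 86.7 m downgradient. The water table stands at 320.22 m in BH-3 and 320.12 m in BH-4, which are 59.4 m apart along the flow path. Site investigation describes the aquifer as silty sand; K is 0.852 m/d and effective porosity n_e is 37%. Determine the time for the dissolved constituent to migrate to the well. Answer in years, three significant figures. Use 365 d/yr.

Hydraulic gradient i = (320.22 − 320.12) / 59.4 = 0.10 / 59.4 = 0.001684
Darcy flux q = K·i = 0.852 × 0.001684 = 0.001434 m/d
v = Ki/n = 0.852·0.001684/0.37 = 0.003877 m/d
t = L / v = 86.7 / 0.003877 = 22360 d
   = 22360 / 365 = 61.3 yr

61.3 years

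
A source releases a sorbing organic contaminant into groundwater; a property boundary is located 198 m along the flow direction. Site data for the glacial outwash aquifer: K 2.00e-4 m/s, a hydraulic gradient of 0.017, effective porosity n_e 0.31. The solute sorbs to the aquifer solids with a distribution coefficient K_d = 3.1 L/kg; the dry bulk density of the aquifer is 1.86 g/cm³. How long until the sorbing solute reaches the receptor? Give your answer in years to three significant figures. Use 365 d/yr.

11.2 years

K = 2.00e-4 m/s × 86400 s/d = 17.28 m/d
Specific discharge q = 17.28 × 0.017 = 0.2938 m/d
v_s = q/n_e = 0.2938/0.31 = 0.9476 m/d
Retardation R = 1 + ρ_b·K_d/n = 1 + 1.86×3.1/0.31 = 19.60
Contaminant velocity v_c = v/R = 0.9476/19.60 = 0.04835 m/d
t = L/v_c = 198/0.04835 = 4095 d
   = 4095/365 = 11.2 yr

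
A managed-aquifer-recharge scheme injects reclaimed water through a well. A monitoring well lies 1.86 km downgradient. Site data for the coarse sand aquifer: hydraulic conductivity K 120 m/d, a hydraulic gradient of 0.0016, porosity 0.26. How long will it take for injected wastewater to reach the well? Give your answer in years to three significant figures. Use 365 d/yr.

Darcy flux q = K·i = 120 × 0.0016 = 0.1920 m/d
Average linear velocity = 0.1920 / 0.26 = 0.7385 m/d
L = 1.86 km = 1860 m
t = L / v = 1860 / 0.7385 = 2519 d
   = 2519 / 365 = 6.90 yr

6.90 years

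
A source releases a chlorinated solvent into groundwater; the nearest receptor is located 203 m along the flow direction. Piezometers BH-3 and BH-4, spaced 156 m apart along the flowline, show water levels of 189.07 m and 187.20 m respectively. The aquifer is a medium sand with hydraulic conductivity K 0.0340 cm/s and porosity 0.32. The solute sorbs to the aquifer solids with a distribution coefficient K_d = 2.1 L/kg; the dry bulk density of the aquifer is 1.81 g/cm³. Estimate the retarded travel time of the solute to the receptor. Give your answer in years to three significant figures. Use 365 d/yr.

Hydraulic gradient i = (189.07 − 187.20) / 156 = 1.87 / 156 = 0.01199
K = 0.0340 cm/s × 864 = 29.38 m/d
Darcy flux q = K·i = 29.38 × 0.01199 = 0.3521 m/d
v_s = q/n_e = 0.3521/0.32 = 1.100 m/d
Retardation R = 1 + ρ_b·K_d/n = 1 + 1.81×2.1/0.32 = 12.88
Contaminant velocity v_c = v/R = 1.100/12.88 = 0.08545 m/d
t = L/v_c = 203/0.08545 = 2376 d
   = 2376/365 = 6.51 yr

6.51 years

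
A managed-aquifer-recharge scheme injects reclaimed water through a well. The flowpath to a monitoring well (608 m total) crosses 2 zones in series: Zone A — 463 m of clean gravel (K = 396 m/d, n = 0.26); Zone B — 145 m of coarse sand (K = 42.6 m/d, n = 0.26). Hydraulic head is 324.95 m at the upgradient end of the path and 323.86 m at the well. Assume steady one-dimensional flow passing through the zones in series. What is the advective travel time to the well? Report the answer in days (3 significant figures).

663 days

Total head drop ΔH = 324.95 − 323.86 = 1.09 m
Continuity: the same q passes through each zone, so ΔH = q·Σ(L_j/K_j) — the zones act as resistances in series.
Σ(L/K) = 463/396 + 145/42.6 = 1.169 + 3.404 = 4.573 d
q = ΔH / Σ(L/K) = 1.09 / 4.573 = 0.2384 m/d (same in every zone)
Zone A: v = q/n = 0.2384/0.26 = 0.9168 m/d → t_A = 463/0.9168 = 505.0 d
Zone B: v = q/n = 0.2384/0.26 = 0.9168 m/d → t_B = 145/0.9168 = 158.2 d
Total t = 505.0 + 158.2 = 663.2 d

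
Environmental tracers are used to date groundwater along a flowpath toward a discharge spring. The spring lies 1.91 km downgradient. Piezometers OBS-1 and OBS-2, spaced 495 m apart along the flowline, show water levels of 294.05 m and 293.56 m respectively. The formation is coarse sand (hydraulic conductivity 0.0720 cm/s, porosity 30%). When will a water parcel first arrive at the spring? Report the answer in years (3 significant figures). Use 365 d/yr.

Hydraulic gradient i = (294.05 − 293.56) / 495 = 0.49 / 495 = 9.899e-4
K = 0.0720 cm/s × 864 = 62.21 m/d
Specific discharge q = 62.21 × 9.899e-4 = 0.06158 m/d
Seepage velocity v = q / n = 0.06158 / 0.30 = 0.2053 m/d
L = 1.91 km = 1910 m
t = L / v = 1910 / 0.2053 = 9305 d
   = 9305 / 365 = 25.5 yr

25.5 years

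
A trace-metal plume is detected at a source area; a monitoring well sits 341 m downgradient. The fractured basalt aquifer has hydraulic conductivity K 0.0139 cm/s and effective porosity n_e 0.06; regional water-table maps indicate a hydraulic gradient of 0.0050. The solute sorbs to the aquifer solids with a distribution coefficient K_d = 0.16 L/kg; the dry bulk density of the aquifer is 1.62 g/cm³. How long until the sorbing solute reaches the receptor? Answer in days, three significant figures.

K = 0.0139 cm/s × 864 = 12.01 m/d
Darcy flux q = K·i = 12.01 × 0.0050 = 0.06005 m/d
v = Ki/n = 12.01·0.0050/0.06 = 1.001 m/d
Retardation R = 1 + ρ_b·K_d/n = 1 + 1.62×0.16/0.06 = 5.320
Contaminant velocity v_c = v/R = 1.001/5.320 = 0.1881 m/d
t = L/v_c = 341/0.1881 = 1813 d

1810 days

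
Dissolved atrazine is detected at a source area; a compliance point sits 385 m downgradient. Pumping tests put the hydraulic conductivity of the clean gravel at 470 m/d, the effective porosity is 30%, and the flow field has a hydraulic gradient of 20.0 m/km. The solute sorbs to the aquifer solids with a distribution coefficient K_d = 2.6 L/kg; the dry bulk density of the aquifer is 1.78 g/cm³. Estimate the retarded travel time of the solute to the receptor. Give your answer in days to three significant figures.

202 days

q = Ki = 470 × 0.020 = 9.400 m/d
Seepage velocity v = q / n = 9.400 / 0.30 = 31.33 m/d
Retardation R = 1 + ρ_b·K_d/n = 1 + 1.78×2.6/0.30 = 16.43
Contaminant velocity v_c = v/R = 31.33/16.43 = 1.907 m/d
t = L/v_c = 385/1.907 = 201.8 d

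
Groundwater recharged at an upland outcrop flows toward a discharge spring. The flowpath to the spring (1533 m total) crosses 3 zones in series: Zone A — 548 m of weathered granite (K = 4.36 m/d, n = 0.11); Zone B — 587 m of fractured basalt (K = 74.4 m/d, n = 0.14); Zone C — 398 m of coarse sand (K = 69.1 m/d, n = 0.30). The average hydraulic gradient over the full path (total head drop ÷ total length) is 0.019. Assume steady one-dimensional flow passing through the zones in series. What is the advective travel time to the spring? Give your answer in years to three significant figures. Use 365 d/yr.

Steady 1-D flow in series ⇒ the Darcy flux q is identical in every zone and the zone head losses add (resistances L/K in series).
Σ(L/K) = 548/4.36 + 587/74.4 + 398/69.1 = 125.7 + 7.890 + 5.760 = 139.3 d
K_eq = L_total / Σ(L/K) = 1533 / 139.3 = 11.00 m/d
q = K_eq · i = 11.00 × 0.019 = 0.2090 m/d (same in every zone)
Zone A: v = q/n = 0.2090/0.11 = 1.900 m/d → t_A = 548/1.900 = 288.4 d
Zone B: v = q/n = 0.2090/0.14 = 1.493 m/d → t_B = 587/1.493 = 393.1 d
Zone C: v = q/n = 0.2090/0.30 = 0.6968 m/d → t_C = 398/0.6968 = 571.2 d
Total t = 288.4 + 393.1 + 571.2 = 1253 d
   = 1253 / 365 = 3.43 yr

3.43 years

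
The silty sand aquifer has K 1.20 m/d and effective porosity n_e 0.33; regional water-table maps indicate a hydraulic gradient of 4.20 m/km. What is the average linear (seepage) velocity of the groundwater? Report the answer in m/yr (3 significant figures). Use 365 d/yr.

q = Ki = 1.20 × 0.0042 = 0.005040 m/d
Average linear velocity = 0.005040 / 0.33 = 0.01527 m/d
   = 0.01527 × 365 = 5.57 m/yr

5.57 m/yr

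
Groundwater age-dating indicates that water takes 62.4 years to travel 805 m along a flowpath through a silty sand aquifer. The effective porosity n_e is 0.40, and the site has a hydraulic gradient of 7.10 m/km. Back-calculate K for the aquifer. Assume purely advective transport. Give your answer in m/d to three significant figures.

1.99 m/d

t = 62.4 years = 22780 d
v = L / t = 805 / 22780 = 0.03534 m/d
K = v · n / i = 0.03534 × 0.40 / 0.0071 = 1.99 m/d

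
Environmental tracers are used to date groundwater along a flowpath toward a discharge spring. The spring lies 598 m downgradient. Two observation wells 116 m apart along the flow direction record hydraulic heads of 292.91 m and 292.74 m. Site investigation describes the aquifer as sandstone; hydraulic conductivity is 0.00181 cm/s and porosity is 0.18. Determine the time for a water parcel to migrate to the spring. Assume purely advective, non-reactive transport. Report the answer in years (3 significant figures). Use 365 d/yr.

129 years

Hydraulic gradient i = (292.91 − 292.74) / 116 = 0.17 / 116 = 0.001466
K = 0.00181 cm/s × 864 = 1.564 m/d
Specific discharge q = 1.564 × 0.001466 = 0.002292 m/d
Seepage velocity v = q / n = 0.002292 / 0.18 = 0.01273 m/d
t = L / v = 598 / 0.01273 = 46970 d
   = 46970 / 365 = 129 yr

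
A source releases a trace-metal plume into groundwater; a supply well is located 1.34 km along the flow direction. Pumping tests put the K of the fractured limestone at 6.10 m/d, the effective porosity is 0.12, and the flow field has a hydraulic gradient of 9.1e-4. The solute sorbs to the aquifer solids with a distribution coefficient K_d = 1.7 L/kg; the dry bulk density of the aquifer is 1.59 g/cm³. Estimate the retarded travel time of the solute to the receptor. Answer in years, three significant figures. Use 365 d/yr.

Darcy flux q = K·i = 6.10 × 9.1e-4 = 0.005551 m/d
Average linear velocity = 0.005551 / 0.12 = 0.04626 m/d
Retardation R = 1 + ρ_b·K_d/n = 1 + 1.59×1.7/0.12 = 23.53
Contaminant velocity v_c = v/R = 0.04626/23.53 = 0.001966 m/d
L = 1.34 km = 1340 m
t = L/v_c = 1340/0.001966 = 681500 d
   = 681500/365 = 1870 yr

1870 years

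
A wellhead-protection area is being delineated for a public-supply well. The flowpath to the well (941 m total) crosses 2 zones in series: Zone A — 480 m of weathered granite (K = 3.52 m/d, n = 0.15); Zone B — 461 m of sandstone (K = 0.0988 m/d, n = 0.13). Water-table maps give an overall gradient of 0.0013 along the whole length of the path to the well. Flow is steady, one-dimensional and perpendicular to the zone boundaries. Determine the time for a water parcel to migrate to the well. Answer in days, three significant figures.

For zones in series the flux q is common to all zones; the equivalent conductivity is the harmonic (thickness-weighted) mean, K_eq = L_total / Σ(L_j/K_j).
Σ(L/K) = 480/3.52 + 461/0.0988 = 136.4 + 4666 = 4802 d
K_eq = L_total / Σ(L/K) = 941 / 4802 = 0.1959 m/d
q = K_eq · i = 0.1959 × 0.0013 = 2.547e-4 m/d (same in every zone)
Zone A: v = q/n = 2.547e-4/0.15 = 0.001698 m/d → t_A = 480/0.001698 = 282700 d
Zone B: v = q/n = 2.547e-4/0.13 = 0.001959 m/d → t_B = 461/0.001959 = 235300 d
Total t = 282700 + 235300 = 517900 d

518000 days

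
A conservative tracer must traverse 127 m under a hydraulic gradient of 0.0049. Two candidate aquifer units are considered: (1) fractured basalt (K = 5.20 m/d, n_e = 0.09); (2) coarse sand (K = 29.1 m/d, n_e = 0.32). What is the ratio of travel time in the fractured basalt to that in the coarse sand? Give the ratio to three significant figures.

1.57

Unit 1 (fractured basalt): v = 5.20×0.0049/0.09 = 0.2831 m/d, t = 127/0.2831 = 448.6 d
Unit 2 (coarse sand): v = 29.1×0.0049/0.32 = 0.4456 m/d, t = 127/0.4456 = 285.0 d
t(fractured basalt) / t(coarse sand) = 448.6/285.0 = 1.57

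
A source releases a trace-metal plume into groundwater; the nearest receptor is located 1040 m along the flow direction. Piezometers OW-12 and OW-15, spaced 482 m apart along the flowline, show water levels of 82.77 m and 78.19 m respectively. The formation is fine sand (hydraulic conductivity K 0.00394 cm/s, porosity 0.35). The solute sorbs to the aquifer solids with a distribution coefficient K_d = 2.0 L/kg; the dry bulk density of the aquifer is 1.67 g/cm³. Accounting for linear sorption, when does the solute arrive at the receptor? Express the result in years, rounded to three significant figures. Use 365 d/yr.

Hydraulic gradient i = (82.77 − 78.19) / 482 = 4.58 / 482 = 0.009502
K = 0.00394 cm/s × 864 = 3.404 m/d
q = Ki = 3.404 × 0.009502 = 0.03235 m/d
Average linear velocity = 0.03235 / 0.35 = 0.09242 m/d
Retardation R = 1 + ρ_b·K_d/n = 1 + 1.67×2.0/0.35 = 10.54
Contaminant velocity v_c = v/R = 0.09242/10.54 = 0.008766 m/d
t = L/v_c = 1040/0.008766 = 118600 d
   = 118600/365 = 325 yr

325 years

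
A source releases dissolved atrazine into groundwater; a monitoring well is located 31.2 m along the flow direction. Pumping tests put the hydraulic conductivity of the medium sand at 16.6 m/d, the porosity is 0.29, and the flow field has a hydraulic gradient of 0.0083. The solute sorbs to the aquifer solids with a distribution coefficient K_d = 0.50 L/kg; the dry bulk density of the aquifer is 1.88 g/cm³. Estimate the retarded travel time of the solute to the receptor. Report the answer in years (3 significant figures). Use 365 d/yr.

Specific discharge q = 16.6 × 0.0083 = 0.1378 m/d
Average linear velocity = 0.1378 / 0.29 = 0.4751 m/d
Retardation R = 1 + ρ_b·K_d/n = 1 + 1.88×0.50/0.29 = 4.241
Contaminant velocity v_c = v/R = 0.4751/4.241 = 0.1120 m/d
t = L/v_c = 31.2/0.1120 = 278.5 d
   = 278.5/365 = 0.763 yr

0.763 years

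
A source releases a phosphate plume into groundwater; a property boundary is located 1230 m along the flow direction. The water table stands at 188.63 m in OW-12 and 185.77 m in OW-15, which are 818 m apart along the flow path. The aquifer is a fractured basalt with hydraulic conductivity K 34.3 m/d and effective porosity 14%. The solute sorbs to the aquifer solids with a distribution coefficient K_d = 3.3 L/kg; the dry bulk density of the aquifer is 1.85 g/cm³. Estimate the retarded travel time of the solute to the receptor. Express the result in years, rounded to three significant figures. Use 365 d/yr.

175 years

Hydraulic gradient i = (188.63 − 185.77) / 818 = 2.86 / 818 = 0.003496
Darcy flux q = K·i = 34.3 × 0.003496 = 0.1199 m/d
Average linear velocity = 0.1199 / 0.14 = 0.8566 m/d
Retardation R = 1 + ρ_b·K_d/n = 1 + 1.85×3.3/0.14 = 44.61
Contaminant velocity v_c = v/R = 0.8566/44.61 = 0.01920 m/d
t = L/v_c = 1230/0.01920 = 64050 d
   = 64050/365 = 175 yr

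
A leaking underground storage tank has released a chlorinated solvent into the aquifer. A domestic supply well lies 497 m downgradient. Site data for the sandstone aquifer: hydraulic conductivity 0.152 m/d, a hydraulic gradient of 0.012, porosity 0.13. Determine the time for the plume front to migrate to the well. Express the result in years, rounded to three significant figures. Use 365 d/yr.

Specific discharge q = 0.152 × 0.012 = 0.001824 m/d
Average linear velocity = 0.001824 / 0.13 = 0.01403 m/d
t = L / v = 497 / 0.01403 = 35420 d
   = 35420 / 365 = 97.0 yr

97.0 years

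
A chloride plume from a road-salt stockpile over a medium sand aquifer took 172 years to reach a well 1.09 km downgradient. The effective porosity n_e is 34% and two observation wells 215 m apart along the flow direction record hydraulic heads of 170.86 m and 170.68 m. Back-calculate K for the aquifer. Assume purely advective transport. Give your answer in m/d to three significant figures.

7.05 m/d

Hydraulic gradient i = (170.86 − 170.68) / 215 = 0.18 / 215 = 8.372e-4
t = 172 years = 62780 d
L = 1.09 km = 1090 m
v = L / t = 1090 / 62780 = 0.01736 m/d
K = v · n / i = 0.01736 × 0.34 / 8.372e-4 = 7.05 m/d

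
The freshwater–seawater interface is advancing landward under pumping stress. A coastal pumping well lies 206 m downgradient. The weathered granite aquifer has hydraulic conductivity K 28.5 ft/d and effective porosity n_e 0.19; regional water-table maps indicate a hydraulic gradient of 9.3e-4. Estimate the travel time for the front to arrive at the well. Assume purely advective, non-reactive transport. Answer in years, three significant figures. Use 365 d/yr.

13.3 years

K = 28.5 ft/d × 0.3048 = 8.687 m/d
Darcy flux q = K·i = 8.687 × 9.3e-4 = 0.008079 m/d
Average linear velocity = 0.008079 / 0.19 = 0.04252 m/d
t = L / v = 206 / 0.04252 = 4845 d
   = 4845 / 365 = 13.3 yr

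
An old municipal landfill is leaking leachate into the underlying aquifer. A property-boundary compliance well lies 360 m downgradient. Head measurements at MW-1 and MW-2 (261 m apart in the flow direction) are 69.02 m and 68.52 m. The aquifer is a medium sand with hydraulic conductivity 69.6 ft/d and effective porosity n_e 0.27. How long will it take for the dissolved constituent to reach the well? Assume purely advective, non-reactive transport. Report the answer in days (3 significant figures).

2390 days

Hydraulic gradient i = (69.02 − 68.52) / 261 = 0.50 / 261 = 0.001916
K = 69.6 ft/d × 0.3048 = 21.21 m/d
Specific discharge q = 21.21 × 0.001916 = 0.04064 m/d
Average linear velocity = 0.04064 / 0.27 = 0.1505 m/d
t = L / v = 360 / 0.1505 = 2392 d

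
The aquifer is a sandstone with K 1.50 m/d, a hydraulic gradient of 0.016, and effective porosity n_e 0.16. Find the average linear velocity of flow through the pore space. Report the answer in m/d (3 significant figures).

q = Ki = 1.50 × 0.016 = 0.02400 m/d
v = Ki/n = 1.50·0.016/0.16 = 0.1500 m/d

0.150 m/d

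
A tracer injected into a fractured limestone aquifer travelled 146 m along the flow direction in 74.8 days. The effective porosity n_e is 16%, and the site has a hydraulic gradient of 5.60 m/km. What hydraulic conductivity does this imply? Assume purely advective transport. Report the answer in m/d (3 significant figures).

55.8 m/d

v = L / t = 146 / 74.8 = 1.952 m/d
K = v · n / i = 1.952 × 0.16 / 0.0056 = 55.8 m/d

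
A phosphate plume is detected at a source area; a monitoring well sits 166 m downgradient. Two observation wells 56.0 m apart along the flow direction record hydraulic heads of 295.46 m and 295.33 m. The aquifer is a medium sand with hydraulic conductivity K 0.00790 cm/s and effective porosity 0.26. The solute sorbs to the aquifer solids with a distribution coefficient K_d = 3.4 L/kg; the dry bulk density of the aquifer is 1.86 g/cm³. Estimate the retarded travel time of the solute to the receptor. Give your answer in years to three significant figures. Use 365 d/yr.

Hydraulic gradient i = (295.46 − 295.33) / 56.0 = 0.13 / 56.0 = 0.002321
K = 0.00790 cm/s × 864 = 6.826 m/d
q = Ki = 6.826 × 0.002321 = 0.01585 m/d
v_s = q/n_e = 0.01585/0.26 = 0.06094 m/d
Retardation R = 1 + ρ_b·K_d/n = 1 + 1.86×3.4/0.26 = 25.32
Contaminant velocity v_c = v/R = 0.06094/25.32 = 0.002407 m/d
t = L/v_c = 166/0.002407 = 68980 d
   = 68980/365 = 189 yr

189 years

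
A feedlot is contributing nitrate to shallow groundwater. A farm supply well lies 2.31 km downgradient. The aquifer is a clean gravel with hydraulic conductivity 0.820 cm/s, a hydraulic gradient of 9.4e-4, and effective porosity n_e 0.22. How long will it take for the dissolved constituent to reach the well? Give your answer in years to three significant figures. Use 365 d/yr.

K = 0.820 cm/s × 864 = 708.5 m/d
Specific discharge q = 708.5 × 9.4e-4 = 0.6660 m/d
v_s = q/n_e = 0.6660/0.22 = 3.027 m/d
L = 2.31 km = 2310 m
t = L / v = 2310 / 3.027 = 763.1 d
   = 763.1 / 365 = 2.09 yr

2.09 years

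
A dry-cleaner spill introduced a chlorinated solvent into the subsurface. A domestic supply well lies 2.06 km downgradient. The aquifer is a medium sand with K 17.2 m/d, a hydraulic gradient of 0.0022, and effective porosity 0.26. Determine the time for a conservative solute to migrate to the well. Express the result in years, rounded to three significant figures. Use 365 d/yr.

Darcy flux q = K·i = 17.2 × 0.0022 = 0.03784 m/d
v = Ki/n = 17.2·0.0022/0.26 = 0.1455 m/d
L = 2.06 km = 2060 m
t = L / v = 2060 / 0.1455 = 14150 d
   = 14150 / 365 = 38.8 yr

38.8 years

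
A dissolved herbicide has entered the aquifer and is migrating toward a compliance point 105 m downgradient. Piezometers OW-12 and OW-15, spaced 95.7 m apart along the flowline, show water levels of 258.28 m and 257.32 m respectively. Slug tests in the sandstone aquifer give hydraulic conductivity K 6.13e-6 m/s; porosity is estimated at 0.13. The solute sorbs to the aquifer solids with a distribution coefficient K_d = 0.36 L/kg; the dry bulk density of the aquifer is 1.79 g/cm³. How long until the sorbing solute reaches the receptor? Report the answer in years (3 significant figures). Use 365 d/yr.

Hydraulic gradient i = (258.28 − 257.32) / 95.7 = 0.96 / 95.7 = 0.01003
K = 6.13e-6 m/s × 86400 s/d = 0.5296 m/d
Specific discharge q = 0.5296 × 0.01003 = 0.005313 m/d
Average linear velocity = 0.005313 / 0.13 = 0.04087 m/d
Retardation R = 1 + ρ_b·K_d/n = 1 + 1.79×0.36/0.13 = 5.957
Contaminant velocity v_c = v/R = 0.04087/5.957 = 0.006861 m/d
t = L/v_c = 105/0.006861 = 15300 d
   = 15300/365 = 41.9 yr

41.9 years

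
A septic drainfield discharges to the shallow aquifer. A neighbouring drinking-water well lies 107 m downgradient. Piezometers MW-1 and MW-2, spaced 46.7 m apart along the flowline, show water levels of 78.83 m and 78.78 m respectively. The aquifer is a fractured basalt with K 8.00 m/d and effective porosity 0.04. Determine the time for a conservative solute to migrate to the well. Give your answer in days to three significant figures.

Hydraulic gradient i = (78.83 − 78.78) / 46.7 = 0.05 / 46.7 = 0.001071
q = Ki = 8.00 × 0.001071 = 0.008565 m/d
Average linear velocity = 0.008565 / 0.04 = 0.2141 m/d
t = L / v = 107 / 0.2141 = 499.7 d

500 days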